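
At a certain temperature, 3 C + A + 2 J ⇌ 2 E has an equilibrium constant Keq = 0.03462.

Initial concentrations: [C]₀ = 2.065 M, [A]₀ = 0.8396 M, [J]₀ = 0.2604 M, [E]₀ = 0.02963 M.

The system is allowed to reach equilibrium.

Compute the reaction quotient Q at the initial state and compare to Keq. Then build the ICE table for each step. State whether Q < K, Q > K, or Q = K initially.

Q₀ = 0.001751; Q < K (proceeds forward)

Q₀ = 0.001751 vs Keq = 0.03462 ⇒ Q<K, forward
Step 1:
                    C           A           J           E
  Initial       2.065      0.8396      0.2604     0.02963
  Change     -0.09328    -0.03109    -0.06218     0.06218
  Equil         1.972      0.8085      0.1982     0.09181
  solve Keq expr → x = 0.03109; check Q = 0.03462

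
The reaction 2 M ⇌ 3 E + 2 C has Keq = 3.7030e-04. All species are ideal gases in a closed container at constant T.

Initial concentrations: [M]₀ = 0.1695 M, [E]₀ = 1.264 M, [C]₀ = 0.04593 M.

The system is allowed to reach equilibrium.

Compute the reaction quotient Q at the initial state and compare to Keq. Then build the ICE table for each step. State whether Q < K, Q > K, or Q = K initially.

Q₀ = 0.1483 vs Keq = 3.7030e-04 ⇒ Q>K, reverse
Step 1:
                   M          E          C
  init        0.1695      1.264    0.04593
  Δ          0.04282   -0.06423   -0.04282
  eq          0.2123        1.2   0.003109
  solve Keq expr → x = -0.02141; check Q = 3.7030e-04

Q₀ = 0.1483; Q > K (proceeds reverse)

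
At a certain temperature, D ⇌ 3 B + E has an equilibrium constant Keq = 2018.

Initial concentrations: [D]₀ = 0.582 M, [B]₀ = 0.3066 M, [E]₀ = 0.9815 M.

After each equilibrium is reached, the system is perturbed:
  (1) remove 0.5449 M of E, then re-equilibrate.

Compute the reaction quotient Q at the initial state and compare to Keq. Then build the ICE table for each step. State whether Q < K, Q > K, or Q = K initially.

Q₀ = 0.04861 vs Keq = 2018 ⇒ Q<K, forward
Step 1:
                    D           B           E
  I             0.582      0.3066      0.9815
  C           -0.5755       1.727      0.5755
  E          0.006485       2.033       1.557
  solve Keq expr → x = 0.5755; check Q = 2018
Then remove 0.5449 M of E.
Step 2:
                    D           B           E
  I          0.006485       2.033       1.012
  C         -0.002218    0.006655    0.002218
  E          0.004266        2.04       1.014
  solve Keq expr → x = 0.002218; check Q = 2018

Q₀ = 0.04861; Q < K (proceeds forward)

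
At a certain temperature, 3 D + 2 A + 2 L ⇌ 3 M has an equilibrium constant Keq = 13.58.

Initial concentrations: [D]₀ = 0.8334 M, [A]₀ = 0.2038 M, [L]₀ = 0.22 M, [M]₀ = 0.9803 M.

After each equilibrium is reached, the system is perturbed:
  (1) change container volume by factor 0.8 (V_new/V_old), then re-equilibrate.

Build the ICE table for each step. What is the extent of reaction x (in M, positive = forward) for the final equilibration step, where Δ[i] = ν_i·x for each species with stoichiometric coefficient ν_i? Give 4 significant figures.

Q₀ = 809.6 vs Keq = 13.58 ⇒ Q>K, reverse
Step 1:
                   D          A          L          M
  init        0.8334     0.2038       0.22     0.9803
  Δ           0.2568     0.1712     0.1712    -0.2568
  eq            1.09      0.375     0.3912     0.7235
  solve Keq expr → x = -0.0856; check Q = 13.58
Then change container volume by factor 0.8 (V_new/V_old).
Step 2:
                   D          A          L          M
  init         1.363     0.4688      0.489     0.9044
  Δ         -0.07865   -0.05243   -0.05243    0.07865
  eq           1.284     0.4163     0.4366      0.983
  solve Keq expr → x = 0.02622; check Q = 13.58

x = 0.02622 M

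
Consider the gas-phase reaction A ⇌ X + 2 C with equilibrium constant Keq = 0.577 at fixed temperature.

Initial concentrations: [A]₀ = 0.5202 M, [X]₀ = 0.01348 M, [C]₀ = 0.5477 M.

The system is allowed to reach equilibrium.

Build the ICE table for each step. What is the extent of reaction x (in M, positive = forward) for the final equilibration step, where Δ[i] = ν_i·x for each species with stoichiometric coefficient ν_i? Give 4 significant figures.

Q₀ = 0.007773 vs Keq = 0.577 ⇒ Q<K, forward
Step 1:
                   A          X          C
  I           0.5202    0.01348     0.5477
  C          -0.1969     0.1969     0.3939
  E           0.3233     0.2104     0.9416
  solve Keq expr → x = 0.1969; check Q = 0.577

x = 0.1969 M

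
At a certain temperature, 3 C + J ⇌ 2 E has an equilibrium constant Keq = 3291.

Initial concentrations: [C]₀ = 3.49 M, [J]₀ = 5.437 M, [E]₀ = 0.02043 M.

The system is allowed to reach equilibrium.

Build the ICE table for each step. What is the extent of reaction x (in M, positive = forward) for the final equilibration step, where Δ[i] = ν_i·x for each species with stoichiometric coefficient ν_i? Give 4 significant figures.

Q₀ = 1.8059e-06 vs Keq = 3291 ⇒ Q<K, forward
Step 1:
                    C           J           E
  init           3.49       5.437     0.02043
  Δ            -3.418      -1.139       2.279
  eq          0.07203       4.298       2.299
  solve Keq expr → x = 1.139; check Q = 3291

x = 1.139 M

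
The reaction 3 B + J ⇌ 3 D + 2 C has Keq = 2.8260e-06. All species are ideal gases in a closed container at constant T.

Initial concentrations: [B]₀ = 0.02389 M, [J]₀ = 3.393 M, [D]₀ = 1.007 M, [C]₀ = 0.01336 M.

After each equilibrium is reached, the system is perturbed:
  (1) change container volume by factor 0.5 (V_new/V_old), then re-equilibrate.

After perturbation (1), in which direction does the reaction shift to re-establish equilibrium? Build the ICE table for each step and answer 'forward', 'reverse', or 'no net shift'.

Direction: reverse

Q₀ = 3.94 vs Keq = 2.8260e-06 ⇒ Q>K, reverse
Step 1:
                   B          J          D          C
  init       0.02389      3.393      1.007    0.01336
  Δ             0.02   0.006665      -0.02   -0.01333
  eq         0.04389        3.4      0.987 2.9062e-05
  solve Keq expr → x = -0.006665; check Q = 2.8260e-06
Then change container volume by factor 0.5 (V_new/V_old).
Step 2:
                   B          J          D          C
  init       0.08777      6.799      1.974 5.8123e-05
  Δ       2.5508e-05 8.5026e-06 -2.5508e-05 -1.7005e-05
  eq          0.0878      6.799      1.974 4.1118e-05
  solve Keq expr → x = -8.5026e-06; check Q = 2.8260e-06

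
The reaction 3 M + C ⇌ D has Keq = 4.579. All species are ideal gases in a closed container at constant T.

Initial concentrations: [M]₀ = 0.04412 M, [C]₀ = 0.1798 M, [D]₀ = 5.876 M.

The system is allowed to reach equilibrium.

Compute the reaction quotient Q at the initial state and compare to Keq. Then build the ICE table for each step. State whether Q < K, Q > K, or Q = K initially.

Q₀ = 3.8053e+05; Q > K (proceeds reverse)

Q₀ = 3.8053e+05 vs Keq = 4.579 ⇒ Q>K, reverse
Step 1:
                  M         C         D
  init      0.04412    0.1798     5.876
  Δ           1.223    0.4076   -0.4076
  eq          1.267    0.5874     5.468
  solve Keq expr → x = -0.4076; check Q = 4.579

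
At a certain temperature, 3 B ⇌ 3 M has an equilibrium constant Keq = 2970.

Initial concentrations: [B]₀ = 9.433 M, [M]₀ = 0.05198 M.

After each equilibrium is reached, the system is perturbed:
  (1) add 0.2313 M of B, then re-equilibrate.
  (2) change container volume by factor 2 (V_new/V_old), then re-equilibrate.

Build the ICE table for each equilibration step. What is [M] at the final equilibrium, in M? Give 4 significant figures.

[M]_eq = 4.542 M

Q₀ = 1.6732e-07 vs Keq = 2970 ⇒ Q<K, forward
Step 1:
                   B          M
  init         9.433    0.05198
  Δ           -8.816      8.816
  eq          0.6169      8.868
  solve Keq expr → x = 2.939; check Q = 2970
Then add 0.2313 M of B.
Step 2:
                   B          M
  init        0.8482      8.868
  Δ          -0.2163     0.2163
  eq           0.632      9.084
  solve Keq expr → x = 0.07209; check Q = 2970
Then change container volume by factor 2 (V_new/V_old).
Step 3:
                   B          M
  init         0.316      4.542
  Δ                0          0
  eq           0.316      4.542
  solve Keq expr → x = 0; check Q = 2970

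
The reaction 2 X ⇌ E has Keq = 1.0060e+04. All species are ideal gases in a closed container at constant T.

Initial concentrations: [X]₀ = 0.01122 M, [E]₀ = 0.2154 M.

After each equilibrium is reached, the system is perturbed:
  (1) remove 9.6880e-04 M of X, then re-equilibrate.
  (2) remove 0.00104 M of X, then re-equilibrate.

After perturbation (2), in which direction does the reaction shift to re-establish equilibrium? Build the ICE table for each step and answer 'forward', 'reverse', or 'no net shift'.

Q₀ = 1711 vs Keq = 1.0060e+04 ⇒ Q<K, forward
Step 1:
                    X           E
  init        0.01122      0.2154
  Δ         -0.006558    0.003279
  eq         0.004662      0.2187
  solve Keq expr → x = 0.003279; check Q = 1.0060e+04
Then remove 9.6880e-04 M of X.
Step 2:
                    X           E
  init       0.003694      0.2187
  Δ        9.6366e-04 -4.8183e-04
  eq         0.004657      0.2182
  solve Keq expr → x = -4.8183e-04; check Q = 1.0060e+04
Then remove 0.00104 M of X.
Step 3:
                    X           E
  init       0.003617      0.2182
  Δ          0.001034 -5.1724e-04
  eq         0.004652      0.2177
  solve Keq expr → x = -5.1724e-04; check Q = 1.0060e+04

Direction: reverse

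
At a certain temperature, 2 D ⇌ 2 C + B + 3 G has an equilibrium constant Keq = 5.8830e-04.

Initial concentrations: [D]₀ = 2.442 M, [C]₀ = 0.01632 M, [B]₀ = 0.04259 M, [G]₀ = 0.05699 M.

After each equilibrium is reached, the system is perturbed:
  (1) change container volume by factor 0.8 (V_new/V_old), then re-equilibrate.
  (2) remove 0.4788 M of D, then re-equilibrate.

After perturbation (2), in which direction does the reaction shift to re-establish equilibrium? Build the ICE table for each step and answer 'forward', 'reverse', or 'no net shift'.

Direction: reverse

Q₀ = 3.5209e-10 vs Keq = 5.8830e-04 ⇒ Q<K, forward
Step 1:
                    D           C           B           G
  I             2.442     0.01632     0.04259     0.05699
  C           -0.3039      0.3039      0.1519      0.4558
  E             2.138      0.3202      0.1945      0.5128
  solve Keq expr → x = 0.1519; check Q = 5.8830e-04
Then change container volume by factor 0.8 (V_new/V_old).
Step 2:
                    D           C           B           G
  I             2.673      0.4002      0.2432       0.641
  C           0.05635    -0.05635    -0.02817    -0.08452
  E             2.729      0.3439       0.215      0.5565
  solve Keq expr → x = -0.02817; check Q = 5.8830e-04
Then remove 0.4788 M of D.
Step 3:
                    D           C           B           G
  I              2.25      0.3439       0.215      0.5565
  C            0.0219     -0.0219    -0.01095    -0.03285
  E             2.272       0.322       0.204      0.5236
  solve Keq expr → x = -0.01095; check Q = 5.8830e-04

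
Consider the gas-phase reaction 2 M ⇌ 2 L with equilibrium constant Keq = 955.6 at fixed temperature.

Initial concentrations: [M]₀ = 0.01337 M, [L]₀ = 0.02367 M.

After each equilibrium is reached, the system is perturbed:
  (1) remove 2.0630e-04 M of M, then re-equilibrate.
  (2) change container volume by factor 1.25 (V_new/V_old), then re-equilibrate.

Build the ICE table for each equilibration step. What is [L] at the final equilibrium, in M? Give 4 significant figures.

[L]_eq = 0.02854 M

Q₀ = 3.134 vs Keq = 955.6 ⇒ Q<K, forward
Step 1:
                    M           L
  Initial     0.01337     0.02367
  Change     -0.01221     0.01221
  Equil      0.001161     0.03588
  solve Keq expr → x = 0.006105; check Q = 955.6
Then remove 2.0630e-04 M of M.
Step 2:
                    M           L
  Initial  9.5436e-04     0.03588
  Change   1.9984e-04 -1.9984e-04
  Equil      0.001154     0.03568
  solve Keq expr → x = -9.9918e-05; check Q = 955.6
Then change container volume by factor 1.25 (V_new/V_old).
Step 3:
                    M           L
  Initial  9.2336e-04     0.02854
  Change            0           0
  Equil    9.2336e-04     0.02854
  solve Keq expr → x = 0; check Q = 955.6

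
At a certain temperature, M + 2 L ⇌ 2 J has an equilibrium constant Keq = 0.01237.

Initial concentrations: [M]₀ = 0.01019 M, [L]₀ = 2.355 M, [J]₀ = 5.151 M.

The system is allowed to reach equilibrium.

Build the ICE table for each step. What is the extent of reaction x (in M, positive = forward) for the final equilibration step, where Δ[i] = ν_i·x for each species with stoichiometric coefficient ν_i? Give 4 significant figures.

x = -2.058 M

Q₀ = 469.5 vs Keq = 0.01237 ⇒ Q>K, reverse
Step 1:
                  M         L         J
  Initial   0.01019     2.355     5.151
  Change      2.058     4.116    -4.116
  Equil       2.068     6.471     1.035
  solve Keq expr → x = -2.058; check Q = 0.01237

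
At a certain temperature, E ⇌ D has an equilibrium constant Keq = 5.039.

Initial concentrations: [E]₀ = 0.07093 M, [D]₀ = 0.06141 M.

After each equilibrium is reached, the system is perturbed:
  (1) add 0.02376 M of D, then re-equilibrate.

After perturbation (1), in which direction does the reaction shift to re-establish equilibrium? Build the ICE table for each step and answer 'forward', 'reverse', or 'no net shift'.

Q₀ = 0.8658 vs Keq = 5.039 ⇒ Q<K, forward
Step 1:
                  E         D
  init      0.07093   0.06141
  Δ        -0.04902   0.04902
  eq        0.02191    0.1104
  solve Keq expr → x = 0.04902; check Q = 5.039
Then add 0.02376 M of D.
Step 2:
                  E         D
  init      0.02191    0.1342
  Δ        0.003934 -0.003934
  eq        0.02585    0.1303
  solve Keq expr → x = -0.003934; check Q = 5.039

Direction: reverse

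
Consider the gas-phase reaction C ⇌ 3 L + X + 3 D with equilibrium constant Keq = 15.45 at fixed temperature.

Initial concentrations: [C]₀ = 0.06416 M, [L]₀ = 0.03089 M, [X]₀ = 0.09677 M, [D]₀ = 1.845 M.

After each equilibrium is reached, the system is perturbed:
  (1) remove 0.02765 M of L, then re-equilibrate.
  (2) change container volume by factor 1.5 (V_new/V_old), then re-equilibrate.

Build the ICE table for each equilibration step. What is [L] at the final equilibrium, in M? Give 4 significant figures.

[L]_eq = 0.1304 M

Q₀ = 2.7920e-04 vs Keq = 15.45 ⇒ Q<K, forward
Step 1:
                   C          L          X          D
  Initial    0.06416    0.03089    0.09677      1.845
  Change    -0.06322     0.1897    0.06322     0.1897
  Equil   9.3595e-04     0.2206       0.16      2.035
  solve Keq expr → x = 0.06322; check Q = 15.45
Then remove 0.02765 M of L.
Step 2:
                   C          L          X          D
  Initial 9.3595e-04     0.1929       0.16      2.035
  Change  -2.9891e-04 8.9673e-04 2.9891e-04 8.9673e-04
  Equil   6.3704e-04     0.1938     0.1603      2.036
  solve Keq expr → x = 2.9891e-04; check Q = 15.45
Then change container volume by factor 1.5 (V_new/V_old).
Step 3:
                   C          L          X          D
  Initial 4.2469e-04     0.1292     0.1069      1.357
  Change  -3.8616e-04   0.001158 3.8616e-04   0.001158
  Equil   3.8533e-05     0.1304     0.1072      1.358
  solve Keq expr → x = 3.8616e-04; check Q = 15.45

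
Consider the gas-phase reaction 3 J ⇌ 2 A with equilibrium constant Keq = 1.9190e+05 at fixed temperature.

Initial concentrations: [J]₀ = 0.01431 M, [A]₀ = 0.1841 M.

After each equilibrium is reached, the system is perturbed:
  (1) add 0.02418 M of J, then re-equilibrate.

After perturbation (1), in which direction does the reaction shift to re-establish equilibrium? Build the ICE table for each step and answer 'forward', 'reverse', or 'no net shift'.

Direction: forward

Q₀ = 1.1566e+04 vs Keq = 1.9190e+05 ⇒ Q<K, forward
Step 1:
                  J         A
  init      0.01431    0.1841
  Δ       -0.008584  0.005722
  eq       0.005726    0.1898
  solve Keq expr → x = 0.002861; check Q = 1.9190e+05
Then add 0.02418 M of J.
Step 2:
                  J         A
  init      0.02991    0.1898
  Δ        -0.02386   0.01591
  eq       0.006042    0.2057
  solve Keq expr → x = 0.007955; check Q = 1.9190e+05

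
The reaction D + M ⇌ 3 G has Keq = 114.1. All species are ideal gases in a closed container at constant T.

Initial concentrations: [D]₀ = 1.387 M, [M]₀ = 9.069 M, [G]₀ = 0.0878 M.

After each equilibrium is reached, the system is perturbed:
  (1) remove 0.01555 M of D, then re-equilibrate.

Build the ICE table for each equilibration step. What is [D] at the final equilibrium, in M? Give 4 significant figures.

Q₀ = 5.3808e-05 vs Keq = 114.1 ⇒ Q<K, forward
Step 1:
                   D          M          G
  init         1.387      9.069     0.0878
  Δ           -1.313     -1.313       3.94
  eq         0.07382      7.756      4.027
  solve Keq expr → x = 1.313; check Q = 114.1
Then remove 0.01555 M of D.
Step 2:
                   D          M          G
  init       0.05827      7.756      4.027
  Δ          0.01326    0.01326   -0.03978
  eq         0.07153      7.769      3.988
  solve Keq expr → x = -0.01326; check Q = 114.1

[D]_eq = 0.07153 M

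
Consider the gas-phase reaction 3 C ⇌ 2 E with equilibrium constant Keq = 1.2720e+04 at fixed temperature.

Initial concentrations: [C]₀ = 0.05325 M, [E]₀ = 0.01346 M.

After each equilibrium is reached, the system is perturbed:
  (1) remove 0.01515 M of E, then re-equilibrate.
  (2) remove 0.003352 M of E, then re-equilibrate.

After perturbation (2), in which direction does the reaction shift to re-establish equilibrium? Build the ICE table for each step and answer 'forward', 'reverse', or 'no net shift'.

Direction: forward

Q₀ = 1.2 vs Keq = 1.2720e+04 ⇒ Q<K, forward
Step 1:
                  C         E
  Initial   0.05325   0.01346
  Change    -0.0478   0.03187
  Equil    0.005446   0.04533
  solve Keq expr → x = 0.01593; check Q = 1.2720e+04
Then remove 0.01515 M of E.
Step 2:
                  C         E
  Initial  0.005446   0.03018
  Change  -0.001219 8.1294e-04
  Equil    0.004227   0.03099
  solve Keq expr → x = 4.0647e-04; check Q = 1.2720e+04
Then remove 0.003352 M of E.
Step 3:
                  C         E
  Initial  0.004227   0.02764
  Change  -2.9217e-04 1.9478e-04
  Equil    0.003935   0.02783
  solve Keq expr → x = 9.7388e-05; check Q = 1.2720e+04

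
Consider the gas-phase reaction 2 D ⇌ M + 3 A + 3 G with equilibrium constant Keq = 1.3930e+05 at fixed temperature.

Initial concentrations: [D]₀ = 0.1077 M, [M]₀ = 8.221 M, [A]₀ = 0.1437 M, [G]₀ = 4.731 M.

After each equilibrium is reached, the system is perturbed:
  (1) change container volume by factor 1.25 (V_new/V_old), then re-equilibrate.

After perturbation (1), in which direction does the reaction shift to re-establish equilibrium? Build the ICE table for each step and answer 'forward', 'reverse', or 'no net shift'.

Direction: forward

Q₀ = 222.7 vs Keq = 1.3930e+05 ⇒ Q<K, forward
Step 1:
                    D           M           A           G
  Initial      0.1077       8.221      0.1437       4.731
  Change     -0.09501      0.0475      0.1425      0.1425
  Equil       0.01269       8.269      0.2862       4.874
  solve Keq expr → x = 0.0475; check Q = 1.3930e+05
Then change container volume by factor 1.25 (V_new/V_old).
Step 2:
                    D           M           A           G
  Initial     0.01015       6.615       0.229       3.899
  Change    -0.004091    0.002045    0.006136    0.006136
  Equil      0.006063       6.617      0.2351       3.905
  solve Keq expr → x = 0.002045; check Q = 1.3930e+05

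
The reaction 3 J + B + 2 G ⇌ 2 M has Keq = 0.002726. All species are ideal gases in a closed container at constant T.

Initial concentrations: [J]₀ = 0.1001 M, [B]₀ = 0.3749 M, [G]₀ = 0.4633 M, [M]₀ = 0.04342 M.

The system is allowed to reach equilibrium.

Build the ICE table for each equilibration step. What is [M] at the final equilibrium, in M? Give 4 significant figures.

[M]_eq = 0.001099 M

Q₀ = 23.36 vs Keq = 0.002726 ⇒ Q>K, reverse
Step 1:
                   J          B          G          M
  I           0.1001     0.3749     0.4633    0.04342
  C          0.06348    0.02116    0.04232   -0.04232
  E           0.1636     0.3961     0.5056   0.001099
  solve Keq expr → x = -0.02116; check Q = 0.002726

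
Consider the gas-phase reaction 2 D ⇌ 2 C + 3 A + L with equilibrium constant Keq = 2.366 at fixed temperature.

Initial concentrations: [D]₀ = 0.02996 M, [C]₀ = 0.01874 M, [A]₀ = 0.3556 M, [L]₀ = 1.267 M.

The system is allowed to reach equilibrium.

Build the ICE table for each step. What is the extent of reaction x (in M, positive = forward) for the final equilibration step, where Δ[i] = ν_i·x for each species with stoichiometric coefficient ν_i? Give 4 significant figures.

x = 0.01129 M

Q₀ = 0.02229 vs Keq = 2.366 ⇒ Q<K, forward
Step 1:
                  D         C         A         L
  init      0.02996   0.01874    0.3556     1.267
  Δ        -0.02258   0.02258   0.03387   0.01129
  eq       0.007382   0.04132    0.3895     1.278
  solve Keq expr → x = 0.01129; check Q = 2.366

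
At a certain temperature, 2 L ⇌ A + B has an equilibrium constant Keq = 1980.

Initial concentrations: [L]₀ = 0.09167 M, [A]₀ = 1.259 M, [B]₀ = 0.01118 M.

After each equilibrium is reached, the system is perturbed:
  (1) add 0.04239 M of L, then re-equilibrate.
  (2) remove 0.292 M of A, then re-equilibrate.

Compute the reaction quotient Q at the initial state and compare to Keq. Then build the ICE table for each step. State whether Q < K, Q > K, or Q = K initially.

Q₀ = 1.675 vs Keq = 1980 ⇒ Q<K, forward
Step 1:
                    L           A           B
  init        0.09167       1.259     0.01118
  Δ          -0.08571     0.04285     0.04285
  eq         0.005961       1.302     0.05403
  solve Keq expr → x = 0.04285; check Q = 1980
Then add 0.04239 M of L.
Step 2:
                    L           A           B
  init        0.04835       1.302     0.05403
  Δ          -0.04129     0.02064     0.02064
  eq         0.007063       1.322     0.07468
  solve Keq expr → x = 0.02064; check Q = 1980
Then remove 0.292 M of A.
Step 3:
                    L           A           B
  init       0.007063        1.03     0.07468
  Δ       -8.1014e-04  4.0507e-04  4.0507e-04
  eq         0.006252       1.031     0.07508
  solve Keq expr → x = 4.0507e-04; check Q = 1980

Q₀ = 1.675; Q < K (proceeds forward)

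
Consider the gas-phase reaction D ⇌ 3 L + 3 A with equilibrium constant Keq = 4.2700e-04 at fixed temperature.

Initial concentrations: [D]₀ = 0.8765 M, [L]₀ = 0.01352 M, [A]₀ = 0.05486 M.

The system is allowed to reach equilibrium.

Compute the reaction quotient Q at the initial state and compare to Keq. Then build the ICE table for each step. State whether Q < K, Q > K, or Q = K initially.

Q₀ = 4.6553e-10; Q < K (proceeds forward)

Q₀ = 4.6553e-10 vs Keq = 4.2700e-04 ⇒ Q<K, forward
Step 1:
                  D         L         A
  init       0.8765   0.01352   0.05486
  Δ        -0.07699     0.231     0.231
  eq         0.7995    0.2445    0.2858
  solve Keq expr → x = 0.07699; check Q = 4.2700e-04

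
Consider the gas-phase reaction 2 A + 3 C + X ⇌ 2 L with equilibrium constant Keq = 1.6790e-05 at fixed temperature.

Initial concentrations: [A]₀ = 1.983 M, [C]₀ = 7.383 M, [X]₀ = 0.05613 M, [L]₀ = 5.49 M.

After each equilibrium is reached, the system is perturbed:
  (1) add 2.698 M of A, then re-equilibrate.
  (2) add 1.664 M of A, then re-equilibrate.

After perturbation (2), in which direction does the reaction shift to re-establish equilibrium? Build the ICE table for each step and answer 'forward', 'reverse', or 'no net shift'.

Q₀ = 0.3393 vs Keq = 1.6790e-05 ⇒ Q>K, reverse
Step 1:
                  A         C         X         L
  I           1.983     7.383   0.05613      5.49
  C            3.87     5.804     1.935     -3.87
  E           5.853     13.19     1.991      1.62
  solve Keq expr → x = -1.935; check Q = 1.6790e-05
Then add 2.698 M of A.
Step 2:
                  A         C         X         L
  I           8.551     13.19     1.991      1.62
  C          -0.387   -0.5805   -0.1935     0.387
  E           8.164     12.61     1.797     2.007
  solve Keq expr → x = 0.1935; check Q = 1.6790e-05
Then add 1.664 M of A.
Step 3:
                  A         C         X         L
  I           9.828     12.61     1.797     2.007
  C         -0.2059   -0.3088   -0.1029    0.2059
  E           9.622      12.3     1.694     2.213
  solve Keq expr → x = 0.1029; check Q = 1.6790e-05

Direction: forward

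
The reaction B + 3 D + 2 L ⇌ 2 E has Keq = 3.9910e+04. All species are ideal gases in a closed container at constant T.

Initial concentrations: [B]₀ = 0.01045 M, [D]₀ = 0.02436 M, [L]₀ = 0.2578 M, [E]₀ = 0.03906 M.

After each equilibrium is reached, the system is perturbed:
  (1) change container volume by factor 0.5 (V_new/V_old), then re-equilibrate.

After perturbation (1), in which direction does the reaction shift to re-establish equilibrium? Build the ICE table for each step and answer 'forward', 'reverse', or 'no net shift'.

Q₀ = 1.5197e+05 vs Keq = 3.9910e+04 ⇒ Q>K, reverse
Step 1:
                   B          D          L          E
  Initial    0.01045    0.02436     0.2578    0.03906
  Change     0.00251    0.00753    0.00502   -0.00502
  Equil      0.01296    0.03189     0.2628    0.03404
  solve Keq expr → x = -0.00251; check Q = 3.9910e+04
Then change container volume by factor 0.5 (V_new/V_old).
Step 2:
                   B          D          L          E
  Initial    0.02592    0.06378     0.5256    0.06808
  Change   -0.009429   -0.02829   -0.01886    0.01886
  Equil      0.01649    0.03549     0.5068    0.08694
  solve Keq expr → x = 0.009429; check Q = 3.9910e+04

Direction: forward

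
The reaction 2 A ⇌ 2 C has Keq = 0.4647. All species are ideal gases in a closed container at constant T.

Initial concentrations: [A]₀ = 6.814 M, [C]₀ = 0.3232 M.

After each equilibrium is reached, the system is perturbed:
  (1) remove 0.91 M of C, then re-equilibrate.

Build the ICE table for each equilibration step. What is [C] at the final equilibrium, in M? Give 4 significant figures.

Q₀ = 0.00225 vs Keq = 0.4647 ⇒ Q<K, forward
Step 1:
                  A         C
  Initial     6.814    0.3232
  Change      -2.57      2.57
  Equil       4.244     2.893
  solve Keq expr → x = 1.285; check Q = 0.4647
Then remove 0.91 M of C.
Step 2:
                  A         C
  Initial     4.244     1.983
  Change    -0.5411    0.5411
  Equil       3.703     2.524
  solve Keq expr → x = 0.2706; check Q = 0.4647

[C]_eq = 2.524 M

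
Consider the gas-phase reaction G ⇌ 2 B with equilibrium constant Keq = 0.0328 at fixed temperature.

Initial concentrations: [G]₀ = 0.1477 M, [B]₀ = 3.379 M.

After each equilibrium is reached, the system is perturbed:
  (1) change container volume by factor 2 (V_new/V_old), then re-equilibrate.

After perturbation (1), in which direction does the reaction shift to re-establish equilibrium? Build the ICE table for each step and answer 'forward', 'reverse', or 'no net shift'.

Q₀ = 77.3 vs Keq = 0.0328 ⇒ Q>K, reverse
Step 1:
                    G           B
  I            0.1477       3.379
  C             1.571      -3.142
  E             1.718      0.2374
  solve Keq expr → x = -1.571; check Q = 0.0328
Then change container volume by factor 2 (V_new/V_old).
Step 2:
                    G           B
  I            0.8592      0.1187
  C          -0.02343     0.04687
  E            0.8358      0.1656
  solve Keq expr → x = 0.02343; check Q = 0.0328

Direction: forward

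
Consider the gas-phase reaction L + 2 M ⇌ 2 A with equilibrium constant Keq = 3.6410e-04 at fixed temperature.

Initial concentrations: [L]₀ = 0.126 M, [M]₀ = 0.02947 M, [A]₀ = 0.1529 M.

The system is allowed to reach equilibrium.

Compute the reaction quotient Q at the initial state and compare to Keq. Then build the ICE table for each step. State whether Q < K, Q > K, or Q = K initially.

Q₀ = 213.6; Q > K (proceeds reverse)

Q₀ = 213.6 vs Keq = 3.6410e-04 ⇒ Q>K, reverse
Step 1:
                   L          M          A
  init         0.126    0.02947     0.1529
  Δ          0.07568     0.1514    -0.1514
  eq          0.2017     0.1808   0.001549
  solve Keq expr → x = -0.07568; check Q = 3.6410e-04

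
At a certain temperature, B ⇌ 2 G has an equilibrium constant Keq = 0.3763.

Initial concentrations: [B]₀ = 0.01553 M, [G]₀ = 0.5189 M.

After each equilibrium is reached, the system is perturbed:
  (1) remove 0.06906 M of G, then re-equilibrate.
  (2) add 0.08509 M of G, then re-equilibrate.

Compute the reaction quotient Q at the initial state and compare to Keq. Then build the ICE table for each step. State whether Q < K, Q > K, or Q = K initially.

Q₀ = 17.34; Q > K (proceeds reverse)

Q₀ = 17.34 vs Keq = 0.3763 ⇒ Q>K, reverse
Step 1:
                   B          G
  init       0.01553     0.5189
  Δ           0.1389    -0.2778
  eq          0.1544     0.2411
  solve Keq expr → x = -0.1389; check Q = 0.3763
Then remove 0.06906 M of G.
Step 2:
                   B          G
  init        0.1544      0.172
  Δ         -0.02454    0.04908
  eq          0.1299     0.2211
  solve Keq expr → x = 0.02454; check Q = 0.3763
Then add 0.08509 M of G.
Step 3:
                   B          G
  init        0.1299     0.3062
  Δ          0.03032   -0.06064
  eq          0.1602     0.2455
  solve Keq expr → x = -0.03032; check Q = 0.3763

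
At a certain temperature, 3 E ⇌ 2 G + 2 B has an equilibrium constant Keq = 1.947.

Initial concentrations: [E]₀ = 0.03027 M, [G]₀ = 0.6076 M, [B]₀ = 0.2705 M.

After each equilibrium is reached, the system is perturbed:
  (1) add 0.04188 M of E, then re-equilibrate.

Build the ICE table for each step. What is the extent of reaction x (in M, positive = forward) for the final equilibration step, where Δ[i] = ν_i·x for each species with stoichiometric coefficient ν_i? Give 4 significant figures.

x = 0.009009 M

Q₀ = 973.9 vs Keq = 1.947 ⇒ Q>K, reverse
Step 1:
                   E          G          B
  I          0.03027     0.6076     0.2705
  C           0.1348   -0.08984   -0.08984
  E            0.165     0.5178     0.1807
  solve Keq expr → x = -0.04492; check Q = 1.947
Then add 0.04188 M of E.
Step 2:
                   E          G          B
  I           0.2069     0.5178     0.1807
  C         -0.02703    0.01802    0.01802
  E           0.1799     0.5358     0.1987
  solve Keq expr → x = 0.009009; check Q = 1.947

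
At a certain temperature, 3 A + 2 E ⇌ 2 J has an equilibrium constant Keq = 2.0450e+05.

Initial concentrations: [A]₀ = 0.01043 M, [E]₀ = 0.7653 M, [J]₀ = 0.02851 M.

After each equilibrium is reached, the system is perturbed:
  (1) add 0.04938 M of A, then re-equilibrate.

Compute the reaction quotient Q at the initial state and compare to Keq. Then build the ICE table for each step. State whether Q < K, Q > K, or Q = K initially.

Q₀ = 1223; Q < K (proceeds forward)

Q₀ = 1223 vs Keq = 2.0450e+05 ⇒ Q<K, forward
Step 1:
                  A         E         J
  I         0.01043    0.7653   0.02851
  C       -0.008289 -0.005526  0.005526
  E        0.002141    0.7598   0.03404
  solve Keq expr → x = 0.002763; check Q = 2.0450e+05
Then add 0.04938 M of A.
Step 2:
                  A         E         J
  I         0.05152    0.7598   0.03404
  C        -0.04809  -0.03206   0.03206
  E         0.00343    0.7277    0.0661
  solve Keq expr → x = 0.01603; check Q = 2.0450e+05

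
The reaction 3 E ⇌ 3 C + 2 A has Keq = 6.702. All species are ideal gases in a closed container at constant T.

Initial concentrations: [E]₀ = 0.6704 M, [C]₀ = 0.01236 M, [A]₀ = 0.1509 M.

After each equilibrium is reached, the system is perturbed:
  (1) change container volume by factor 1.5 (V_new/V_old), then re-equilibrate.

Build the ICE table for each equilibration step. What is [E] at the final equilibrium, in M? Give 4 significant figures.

[E]_eq = 0.09296 M

Q₀ = 1.4270e-07 vs Keq = 6.702 ⇒ Q<K, forward
Step 1:
                   E          C          A
  init        0.6704    0.01236     0.1509
  Δ          -0.5019     0.5019     0.3346
  eq          0.1685     0.5143     0.4855
  solve Keq expr → x = 0.1673; check Q = 6.702
Then change container volume by factor 1.5 (V_new/V_old).
Step 2:
                   E          C          A
  init        0.1123     0.3428     0.3237
  Δ         -0.01937    0.01937    0.01291
  eq         0.09296     0.3622     0.3366
  solve Keq expr → x = 0.006457; check Q = 6.702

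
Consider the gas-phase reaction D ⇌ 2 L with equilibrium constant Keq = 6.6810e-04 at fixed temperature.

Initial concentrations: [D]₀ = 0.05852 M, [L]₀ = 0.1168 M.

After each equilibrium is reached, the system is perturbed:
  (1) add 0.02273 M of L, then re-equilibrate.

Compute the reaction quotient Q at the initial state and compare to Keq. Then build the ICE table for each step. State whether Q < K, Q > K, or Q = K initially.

Q₀ = 0.2331; Q > K (proceeds reverse)

Q₀ = 0.2331 vs Keq = 6.6810e-04 ⇒ Q>K, reverse
Step 1:
                  D         L
  init      0.05852    0.1168
  Δ         0.05406   -0.1081
  eq         0.1126  0.008673
  solve Keq expr → x = -0.05406; check Q = 6.6810e-04
Then add 0.02273 M of L.
Step 2:
                  D         L
  init       0.1126    0.0314
  Δ         0.01116  -0.02231
  eq         0.1237  0.009092
  solve Keq expr → x = -0.01116; check Q = 6.6810e-04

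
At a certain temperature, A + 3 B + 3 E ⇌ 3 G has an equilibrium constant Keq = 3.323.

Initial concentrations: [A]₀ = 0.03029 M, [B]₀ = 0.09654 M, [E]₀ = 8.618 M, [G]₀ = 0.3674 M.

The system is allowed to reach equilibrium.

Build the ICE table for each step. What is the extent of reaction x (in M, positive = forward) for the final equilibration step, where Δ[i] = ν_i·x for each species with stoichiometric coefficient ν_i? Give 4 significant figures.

x = 0.001015 M

Q₀ = 2.843 vs Keq = 3.323 ⇒ Q<K, forward
Step 1:
                    A           B           E           G
  init        0.03029     0.09654       8.618      0.3674
  Δ         -0.001015   -0.003044   -0.003044    0.003044
  eq          0.02928      0.0935       8.615      0.3704
  solve Keq expr → x = 0.001015; check Q = 3.323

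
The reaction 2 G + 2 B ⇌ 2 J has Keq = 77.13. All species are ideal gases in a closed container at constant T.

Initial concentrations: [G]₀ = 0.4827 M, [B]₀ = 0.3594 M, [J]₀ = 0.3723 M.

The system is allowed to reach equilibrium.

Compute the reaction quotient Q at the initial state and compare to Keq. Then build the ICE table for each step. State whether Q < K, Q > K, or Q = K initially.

Q₀ = 4.605 vs Keq = 77.13 ⇒ Q<K, forward
Step 1:
                   G          B          J
  Initial     0.4827     0.3594     0.3723
  Change     -0.1659    -0.1659     0.1659
  Equil       0.3168     0.1935     0.5382
  solve Keq expr → x = 0.08297; check Q = 77.13

Q₀ = 4.605; Q < K (proceeds forward)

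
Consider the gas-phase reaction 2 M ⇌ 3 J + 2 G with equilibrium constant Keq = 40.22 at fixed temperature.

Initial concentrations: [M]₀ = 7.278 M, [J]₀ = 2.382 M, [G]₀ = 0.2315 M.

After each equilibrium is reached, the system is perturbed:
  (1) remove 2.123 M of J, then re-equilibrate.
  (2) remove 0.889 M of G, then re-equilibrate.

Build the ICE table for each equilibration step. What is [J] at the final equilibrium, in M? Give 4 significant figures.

[J]_eq = 4.905 M

Q₀ = 0.01367 vs Keq = 40.22 ⇒ Q<K, forward
Step 1:
                  M         J         G
  init        7.278     2.382    0.2315
  Δ          -2.178     3.267     2.178
  eq            5.1     5.649     2.409
  solve Keq expr → x = 1.089; check Q = 40.22
Then remove 2.123 M of J.
Step 2:
                  M         J         G
  init          5.1     3.526     2.409
  Δ         -0.6174    0.9261    0.6174
  eq          4.483     4.452     3.027
  solve Keq expr → x = 0.3087; check Q = 40.22
Then remove 0.889 M of G.
Step 3:
                  M         J         G
  init        4.483     4.452     2.138
  Δ         -0.3024    0.4537    0.3024
  eq           4.18     4.905      2.44
  solve Keq expr → x = 0.1512; check Q = 40.22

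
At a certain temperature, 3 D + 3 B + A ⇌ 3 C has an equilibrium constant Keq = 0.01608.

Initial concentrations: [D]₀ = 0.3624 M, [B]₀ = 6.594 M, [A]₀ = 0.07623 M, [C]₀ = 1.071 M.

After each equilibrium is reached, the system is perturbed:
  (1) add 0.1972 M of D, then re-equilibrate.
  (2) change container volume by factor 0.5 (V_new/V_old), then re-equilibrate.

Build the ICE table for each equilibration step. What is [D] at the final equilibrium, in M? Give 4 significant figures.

Q₀ = 1.181 vs Keq = 0.01608 ⇒ Q>K, reverse
Step 1:
                  D         B         A         C
  Initial    0.3624     6.594   0.07623     1.071
  Change     0.3498    0.3498    0.1166   -0.3498
  Equil      0.7122     6.944    0.1928    0.7212
  solve Keq expr → x = -0.1166; check Q = 0.01608
Then add 0.1972 M of D.
Step 2:
                  D         B         A         C
  Initial    0.9094     6.944    0.1928    0.7212
  Change    -0.0757   -0.0757  -0.02523    0.0757
  Equil      0.8337     6.868    0.1676    0.7969
  solve Keq expr → x = 0.02523; check Q = 0.01608
Then change container volume by factor 0.5 (V_new/V_old).
Step 3:
                  D         B         A         C
  Initial     1.667     13.74    0.3352     1.594
  Change    -0.5137   -0.5137   -0.1712    0.5137
  Equil       1.154     13.22     0.164     2.107
  solve Keq expr → x = 0.1712; check Q = 0.01608

[D]_eq = 1.154 M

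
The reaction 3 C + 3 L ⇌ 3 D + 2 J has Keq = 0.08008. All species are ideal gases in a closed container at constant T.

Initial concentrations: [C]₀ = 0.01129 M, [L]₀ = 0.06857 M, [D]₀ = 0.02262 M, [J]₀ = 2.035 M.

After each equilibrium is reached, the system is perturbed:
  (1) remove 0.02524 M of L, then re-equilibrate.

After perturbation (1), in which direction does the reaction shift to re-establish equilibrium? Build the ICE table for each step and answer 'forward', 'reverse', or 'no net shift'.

Q₀ = 1.0331e+05 vs Keq = 0.08008 ⇒ Q>K, reverse
Step 1:
                   C          L          D          J
  init       0.01129    0.06857    0.02262      2.035
  Δ          0.02181    0.02181   -0.02181   -0.01454
  eq          0.0331    0.09038 8.0692e-04       2.02
  solve Keq expr → x = -0.007271; check Q = 0.08008
Then remove 0.02524 M of L.
Step 2:
                   C          L          D          J
  init        0.0331    0.06514 8.0692e-04       2.02
  Δ       2.1948e-04 2.1948e-04 -2.1948e-04 -1.4632e-04
  eq         0.03332    0.06536 5.8744e-04       2.02
  solve Keq expr → x = -7.3160e-05; check Q = 0.08008

Direction: reverse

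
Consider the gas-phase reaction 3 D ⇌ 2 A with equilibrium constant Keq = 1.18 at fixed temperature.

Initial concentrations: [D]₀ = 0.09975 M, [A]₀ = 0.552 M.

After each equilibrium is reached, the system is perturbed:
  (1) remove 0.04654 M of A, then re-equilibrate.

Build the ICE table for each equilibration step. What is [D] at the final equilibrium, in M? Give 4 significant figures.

[D]_eq = 0.4178 M

Q₀ = 307 vs Keq = 1.18 ⇒ Q>K, reverse
Step 1:
                    D           A
  I           0.09975       0.552
  C            0.3449     -0.2299
  E            0.4446      0.3221
  solve Keq expr → x = -0.115; check Q = 1.18
Then remove 0.04654 M of A.
Step 2:
                    D           A
  I            0.4446      0.2755
  C           -0.0268     0.01787
  E            0.4178      0.2934
  solve Keq expr → x = 0.008933; check Q = 1.18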